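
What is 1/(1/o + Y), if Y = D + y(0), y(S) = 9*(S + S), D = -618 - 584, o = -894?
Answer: -894/1074589 ≈ -0.00083195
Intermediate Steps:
D = -1202
y(S) = 18*S (y(S) = 9*(2*S) = 18*S)
Y = -1202 (Y = -1202 + 18*0 = -1202 + 0 = -1202)
1/(1/o + Y) = 1/(1/(-894) - 1202) = 1/(-1/894 - 1202) = 1/(-1074589/894) = -894/1074589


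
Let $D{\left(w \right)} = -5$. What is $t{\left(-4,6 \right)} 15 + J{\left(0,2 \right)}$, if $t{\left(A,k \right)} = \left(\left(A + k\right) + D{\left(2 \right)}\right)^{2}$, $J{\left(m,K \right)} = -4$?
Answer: $131$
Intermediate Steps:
$t{\left(A,k \right)} = \left(-5 + A + k\right)^{2}$ ($t{\left(A,k \right)} = \left(\left(A + k\right) - 5\right)^{2} = \left(-5 + A + k\right)^{2}$)
$t{\left(-4,6 \right)} 15 + J{\left(0,2 \right)} = \left(-5 - 4 + 6\right)^{2} \cdot 15 - 4 = \left(-3\right)^{2} \cdot 15 - 4 = 9 \cdot 15 - 4 = 135 - 4 = 131$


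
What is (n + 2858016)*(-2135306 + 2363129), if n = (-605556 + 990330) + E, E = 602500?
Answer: 876045503670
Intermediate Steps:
n = 987274 (n = (-605556 + 990330) + 602500 = 384774 + 602500 = 987274)
(n + 2858016)*(-2135306 + 2363129) = (987274 + 2858016)*(-2135306 + 2363129) = 3845290*227823 = 876045503670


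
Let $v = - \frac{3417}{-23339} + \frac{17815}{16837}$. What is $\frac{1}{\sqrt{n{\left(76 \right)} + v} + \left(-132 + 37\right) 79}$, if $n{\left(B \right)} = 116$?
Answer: $- \frac{2949155366215}{22133364966913073} - \frac{9 \sqrt{223436004111198506}}{22133364966913073} \approx -0.00013344$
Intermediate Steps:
$v = \frac{473316314}{392958743}$ ($v = \left(-3417\right) \left(- \frac{1}{23339}\right) + 17815 \cdot \frac{1}{16837} = \frac{3417}{23339} + \frac{17815}{16837} = \frac{473316314}{392958743} \approx 1.2045$)
$\frac{1}{\sqrt{n{\left(76 \right)} + v} + \left(-132 + 37\right) 79} = \frac{1}{\sqrt{116 + \frac{473316314}{392958743}} + \left(-132 + 37\right) 79} = \frac{1}{\sqrt{\frac{46056530502}{392958743}} - 7505} = \frac{1}{\frac{9 \sqrt{223436004111198506}}{392958743} - 7505} = \frac{1}{-7505 + \frac{9 \sqrt{223436004111198506}}{392958743}}$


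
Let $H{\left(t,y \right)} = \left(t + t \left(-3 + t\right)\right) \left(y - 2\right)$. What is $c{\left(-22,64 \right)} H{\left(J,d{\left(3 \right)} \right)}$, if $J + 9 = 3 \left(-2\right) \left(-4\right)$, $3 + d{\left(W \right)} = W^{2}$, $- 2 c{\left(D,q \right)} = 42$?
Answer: $-16380$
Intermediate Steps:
$c{\left(D,q \right)} = -21$ ($c{\left(D,q \right)} = \left(- \frac{1}{2}\right) 42 = -21$)
$d{\left(W \right)} = -3 + W^{2}$
$J = 15$ ($J = -9 + 3 \left(-2\right) \left(-4\right) = -9 - -24 = -9 + 24 = 15$)
$H{\left(t,y \right)} = \left(-2 + y\right) \left(t + t \left(-3 + t\right)\right)$ ($H{\left(t,y \right)} = \left(t + t \left(-3 + t\right)\right) \left(-2 + y\right) = \left(-2 + y\right) \left(t + t \left(-3 + t\right)\right)$)
$c{\left(-22,64 \right)} H{\left(J,d{\left(3 \right)} \right)} = - 21 \cdot 15 \left(4 - 30 - 2 \left(-3 + 3^{2}\right) + 15 \left(-3 + 3^{2}\right)\right) = - 21 \cdot 15 \left(4 - 30 - 2 \left(-3 + 9\right) + 15 \left(-3 + 9\right)\right) = - 21 \cdot 15 \left(4 - 30 - 12 + 15 \cdot 6\right) = - 21 \cdot 15 \left(4 - 30 - 12 + 90\right) = - 21 \cdot 15 \cdot 52 = \left(-21\right) 780 = -16380$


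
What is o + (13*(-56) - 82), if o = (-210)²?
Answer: 43290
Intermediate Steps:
o = 44100
o + (13*(-56) - 82) = 44100 + (13*(-56) - 82) = 44100 + (-728 - 82) = 44100 - 810 = 43290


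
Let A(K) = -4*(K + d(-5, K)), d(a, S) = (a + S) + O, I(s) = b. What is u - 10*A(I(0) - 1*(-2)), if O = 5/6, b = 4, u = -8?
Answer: 916/3 ≈ 305.33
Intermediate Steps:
I(s) = 4
O = ⅚ (O = 5*(⅙) = ⅚ ≈ 0.83333)
d(a, S) = ⅚ + S + a (d(a, S) = (a + S) + ⅚ = (S + a) + ⅚ = ⅚ + S + a)
A(K) = 50/3 - 8*K (A(K) = -4*(K + (⅚ + K - 5)) = -4*(K + (-25/6 + K)) = -4*(-25/6 + 2*K) = 50/3 - 8*K)
u - 10*A(I(0) - 1*(-2)) = -8 - 10*(50/3 - 8*(4 - 1*(-2))) = -8 - 10*(50/3 - 8*(4 + 2)) = -8 - 10*(50/3 - 8*6) = -8 - 10*(50/3 - 48) = -8 - 10*(-94/3) = -8 + 940/3 = 916/3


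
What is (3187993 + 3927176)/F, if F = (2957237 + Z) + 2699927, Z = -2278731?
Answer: 7115169/3378433 ≈ 2.1061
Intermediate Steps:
F = 3378433 (F = (2957237 - 2278731) + 2699927 = 678506 + 2699927 = 3378433)
(3187993 + 3927176)/F = (3187993 + 3927176)/3378433 = 7115169*(1/3378433) = 7115169/3378433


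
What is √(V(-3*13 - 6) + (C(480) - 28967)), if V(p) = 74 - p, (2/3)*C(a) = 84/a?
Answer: I*√11539095/20 ≈ 169.85*I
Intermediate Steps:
C(a) = 126/a (C(a) = 3*(84/a)/2 = 126/a)
√(V(-3*13 - 6) + (C(480) - 28967)) = √((74 - (-3*13 - 6)) + (126/480 - 28967)) = √((74 - (-39 - 6)) + (126*(1/480) - 28967)) = √((74 - 1*(-45)) + (21/80 - 28967)) = √((74 + 45) - 2317339/80) = √(119 - 2317339/80) = √(-2307819/80) = I*√11539095/20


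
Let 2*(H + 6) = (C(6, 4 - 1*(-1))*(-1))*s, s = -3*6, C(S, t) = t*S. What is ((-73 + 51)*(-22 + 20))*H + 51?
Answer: 11667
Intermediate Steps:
C(S, t) = S*t
s = -18
H = 264 (H = -6 + (((6*(4 - 1*(-1)))*(-1))*(-18))/2 = -6 + (((6*(4 + 1))*(-1))*(-18))/2 = -6 + (((6*5)*(-1))*(-18))/2 = -6 + ((30*(-1))*(-18))/2 = -6 + (-30*(-18))/2 = -6 + (1/2)*540 = -6 + 270 = 264)
((-73 + 51)*(-22 + 20))*H + 51 = ((-73 + 51)*(-22 + 20))*264 + 51 = -22*(-2)*264 + 51 = 44*264 + 51 = 11616 + 51 = 11667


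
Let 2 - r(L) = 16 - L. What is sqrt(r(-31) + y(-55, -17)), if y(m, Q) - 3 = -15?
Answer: I*sqrt(57) ≈ 7.5498*I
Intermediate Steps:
y(m, Q) = -12 (y(m, Q) = 3 - 15 = -12)
r(L) = -14 + L (r(L) = 2 - (16 - L) = 2 + (-16 + L) = -14 + L)
sqrt(r(-31) + y(-55, -17)) = sqrt((-14 - 31) - 12) = sqrt(-45 - 12) = sqrt(-57) = I*sqrt(57)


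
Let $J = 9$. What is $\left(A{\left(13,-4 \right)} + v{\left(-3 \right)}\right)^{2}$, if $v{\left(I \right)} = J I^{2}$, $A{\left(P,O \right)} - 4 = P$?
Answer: $9604$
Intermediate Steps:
$A{\left(P,O \right)} = 4 + P$
$v{\left(I \right)} = 9 I^{2}$
$\left(A{\left(13,-4 \right)} + v{\left(-3 \right)}\right)^{2} = \left(\left(4 + 13\right) + 9 \left(-3\right)^{2}\right)^{2} = \left(17 + 9 \cdot 9\right)^{2} = \left(17 + 81\right)^{2} = 98^{2} = 9604$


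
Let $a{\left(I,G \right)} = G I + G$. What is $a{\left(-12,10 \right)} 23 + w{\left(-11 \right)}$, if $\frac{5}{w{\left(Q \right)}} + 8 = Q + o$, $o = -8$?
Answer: $- \frac{68315}{27} \approx -2530.2$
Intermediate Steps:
$w{\left(Q \right)} = \frac{5}{-16 + Q}$ ($w{\left(Q \right)} = \frac{5}{-8 + \left(Q - 8\right)} = \frac{5}{-8 + \left(-8 + Q\right)} = \frac{5}{-16 + Q}$)
$a{\left(I,G \right)} = G + G I$
$a{\left(-12,10 \right)} 23 + w{\left(-11 \right)} = 10 \left(1 - 12\right) 23 + \frac{5}{-16 - 11} = 10 \left(-11\right) 23 + \frac{5}{-27} = \left(-110\right) 23 + 5 \left(- \frac{1}{27}\right) = -2530 - \frac{5}{27} = - \frac{68315}{27}$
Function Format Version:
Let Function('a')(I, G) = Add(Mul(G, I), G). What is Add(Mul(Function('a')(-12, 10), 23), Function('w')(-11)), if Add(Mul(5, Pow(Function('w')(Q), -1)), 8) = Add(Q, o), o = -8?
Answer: Rational(-68315, 27) ≈ -2530.2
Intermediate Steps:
Function('w')(Q) = Mul(5, Pow(Add(-16, Q), -1)) (Function('w')(Q) = Mul(5, Pow(Add(-8, Add(Q, -8)), -1)) = Mul(5, Pow(Add(-8, Add(-8, Q)), -1)) = Mul(5, Pow(Add(-16, Q), -1)))
Function('a')(I, G) = Add(G, Mul(G, I))
Add(Mul(Function('a')(-12, 10), 23), Function('w')(-11)) = Add(Mul(Mul(10, Add(1, -12)), 23), Mul(5, Pow(Add(-16, -11), -1))) = Add(Mul(Mul(10, -11), 23), Mul(5, Pow(-27, -1))) = Add(Mul(-110, 23), Mul(5, Rational(-1, 27))) = Add(-2530, Rational(-5, 27)) = Rational(-68315, 27)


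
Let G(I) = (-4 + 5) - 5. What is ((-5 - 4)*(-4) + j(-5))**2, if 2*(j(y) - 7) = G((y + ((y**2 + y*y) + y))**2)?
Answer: 1681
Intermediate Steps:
G(I) = -4 (G(I) = 1 - 5 = -4)
j(y) = 5 (j(y) = 7 + (1/2)*(-4) = 7 - 2 = 5)
((-5 - 4)*(-4) + j(-5))**2 = ((-5 - 4)*(-4) + 5)**2 = (-9*(-4) + 5)**2 = (36 + 5)**2 = 41**2 = 1681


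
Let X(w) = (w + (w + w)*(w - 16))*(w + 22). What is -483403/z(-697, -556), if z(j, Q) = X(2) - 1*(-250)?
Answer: 483403/1046 ≈ 462.14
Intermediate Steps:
X(w) = (22 + w)*(w + 2*w*(-16 + w)) (X(w) = (w + (2*w)*(-16 + w))*(22 + w) = (w + 2*w*(-16 + w))*(22 + w) = (22 + w)*(w + 2*w*(-16 + w)))
z(j, Q) = -1046 (z(j, Q) = 2*(-682 + 2*2**2 + 13*2) - 1*(-250) = 2*(-682 + 2*4 + 26) + 250 = 2*(-682 + 8 + 26) + 250 = 2*(-648) + 250 = -1296 + 250 = -1046)
-483403/z(-697, -556) = -483403/(-1046) = -483403*(-1/1046) = 483403/1046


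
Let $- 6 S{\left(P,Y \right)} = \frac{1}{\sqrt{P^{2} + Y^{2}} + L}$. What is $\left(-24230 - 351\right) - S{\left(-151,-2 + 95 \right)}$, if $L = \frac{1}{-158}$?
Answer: $- \frac{57896941851578}{2355353397} + \frac{62410 \sqrt{1258}}{2355353397} \approx -24581.0$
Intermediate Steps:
$L = - \frac{1}{158} \approx -0.0063291$
$S{\left(P,Y \right)} = - \frac{1}{6 \left(- \frac{1}{158} + \sqrt{P^{2} + Y^{2}}\right)}$ ($S{\left(P,Y \right)} = - \frac{1}{6 \left(\sqrt{P^{2} + Y^{2}} - \frac{1}{158}\right)} = - \frac{1}{6 \left(- \frac{1}{158} + \sqrt{P^{2} + Y^{2}}\right)}$)
$\left(-24230 - 351\right) - S{\left(-151,-2 + 95 \right)} = \left(-24230 - 351\right) - - \frac{79}{-3 + 474 \sqrt{\left(-151\right)^{2} + \left(-2 + 95\right)^{2}}} = -24581 - - \frac{79}{-3 + 474 \sqrt{22801 + 93^{2}}} = -24581 - - \frac{79}{-3 + 474 \sqrt{22801 + 8649}} = -24581 - - \frac{79}{-3 + 474 \sqrt{31450}} = -24581 - - \frac{79}{-3 + 474 \cdot 5 \sqrt{1258}} = -24581 - - \frac{79}{-3 + 2370 \sqrt{1258}} = -24581 + \frac{79}{-3 + 2370 \sqrt{1258}}$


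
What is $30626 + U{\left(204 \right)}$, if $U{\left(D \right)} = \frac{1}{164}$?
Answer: $\frac{5022665}{164} \approx 30626.0$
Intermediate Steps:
$U{\left(D \right)} = \frac{1}{164}$
$30626 + U{\left(204 \right)} = 30626 + \frac{1}{164} = \frac{5022665}{164}$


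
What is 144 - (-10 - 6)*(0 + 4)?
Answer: 208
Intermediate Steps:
144 - (-10 - 6)*(0 + 4) = 144 - (-16)*4 = 144 - 1*(-64) = 144 + 64 = 208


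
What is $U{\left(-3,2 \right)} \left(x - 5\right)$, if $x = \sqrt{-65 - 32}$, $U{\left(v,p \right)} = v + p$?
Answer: $5 - i \sqrt{97} \approx 5.0 - 9.8489 i$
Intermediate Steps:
$U{\left(v,p \right)} = p + v$
$x = i \sqrt{97}$ ($x = \sqrt{-97} = i \sqrt{97} \approx 9.8489 i$)
$U{\left(-3,2 \right)} \left(x - 5\right) = \left(2 - 3\right) \left(i \sqrt{97} - 5\right) = - (-5 + i \sqrt{97}) = 5 - i \sqrt{97}$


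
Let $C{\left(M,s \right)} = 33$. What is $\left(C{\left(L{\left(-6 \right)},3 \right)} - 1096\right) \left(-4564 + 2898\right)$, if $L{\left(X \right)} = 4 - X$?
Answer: $1770958$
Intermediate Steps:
$\left(C{\left(L{\left(-6 \right)},3 \right)} - 1096\right) \left(-4564 + 2898\right) = \left(33 - 1096\right) \left(-4564 + 2898\right) = \left(-1063\right) \left(-1666\right) = 1770958$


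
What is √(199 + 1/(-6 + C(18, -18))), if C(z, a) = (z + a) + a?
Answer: 5*√1146/12 ≈ 14.105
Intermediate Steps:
C(z, a) = z + 2*a (C(z, a) = (a + z) + a = z + 2*a)
√(199 + 1/(-6 + C(18, -18))) = √(199 + 1/(-6 + (18 + 2*(-18)))) = √(199 + 1/(-6 + (18 - 36))) = √(199 + 1/(-6 - 18)) = √(199 + 1/(-24)) = √(199 - 1/24) = √(4775/24) = 5*√1146/12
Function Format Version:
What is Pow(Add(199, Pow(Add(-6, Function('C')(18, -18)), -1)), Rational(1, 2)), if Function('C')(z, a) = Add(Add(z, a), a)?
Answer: Mul(Rational(5, 12), Pow(1146, Rational(1, 2))) ≈ 14.105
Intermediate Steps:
Function('C')(z, a) = Add(z, Mul(2, a)) (Function('C')(z, a) = Add(Add(a, z), a) = Add(z, Mul(2, a)))
Pow(Add(199, Pow(Add(-6, Function('C')(18, -18)), -1)), Rational(1, 2)) = Pow(Add(199, Pow(Add(-6, Add(18, Mul(2, -18))), -1)), Rational(1, 2)) = Pow(Add(199, Pow(Add(-6, Add(18, -36)), -1)), Rational(1, 2)) = Pow(Add(199, Pow(Add(-6, -18), -1)), Rational(1, 2)) = Pow(Add(199, Pow(-24, -1)), Rational(1, 2)) = Pow(Add(199, Rational(-1, 24)), Rational(1, 2)) = Pow(Rational(4775, 24), Rational(1, 2)) = Mul(Rational(5, 12), Pow(1146, Rational(1, 2)))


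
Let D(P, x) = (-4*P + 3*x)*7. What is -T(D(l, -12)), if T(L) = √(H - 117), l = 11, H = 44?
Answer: -I*√73 ≈ -8.544*I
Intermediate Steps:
D(P, x) = -28*P + 21*x
T(L) = I*√73 (T(L) = √(44 - 117) = √(-73) = I*√73)
-T(D(l, -12)) = -I*√73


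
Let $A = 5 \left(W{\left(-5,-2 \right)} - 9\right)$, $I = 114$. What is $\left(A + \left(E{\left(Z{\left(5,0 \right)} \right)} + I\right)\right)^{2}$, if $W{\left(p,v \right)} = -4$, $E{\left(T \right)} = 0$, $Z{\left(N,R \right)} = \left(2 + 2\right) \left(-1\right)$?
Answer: $2401$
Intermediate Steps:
$Z{\left(N,R \right)} = -4$ ($Z{\left(N,R \right)} = 4 \left(-1\right) = -4$)
$A = -65$ ($A = 5 \left(-4 - 9\right) = 5 \left(-13\right) = -65$)
$\left(A + \left(E{\left(Z{\left(5,0 \right)} \right)} + I\right)\right)^{2} = \left(-65 + \left(0 + 114\right)\right)^{2} = \left(-65 + 114\right)^{2} = 49^{2} = 2401$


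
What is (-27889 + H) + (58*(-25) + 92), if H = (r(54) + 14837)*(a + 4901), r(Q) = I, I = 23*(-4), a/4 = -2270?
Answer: -61648602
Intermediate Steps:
a = -9080 (a = 4*(-2270) = -9080)
I = -92
r(Q) = -92
H = -61619355 (H = (-92 + 14837)*(-9080 + 4901) = 14745*(-4179) = -61619355)
(-27889 + H) + (58*(-25) + 92) = (-27889 - 61619355) + (58*(-25) + 92) = -61647244 + (-1450 + 92) = -61647244 - 1358 = -61648602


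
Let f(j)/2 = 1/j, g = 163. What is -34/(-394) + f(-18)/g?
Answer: 24742/288999 ≈ 0.085613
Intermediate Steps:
f(j) = 2/j
-34/(-394) + f(-18)/g = -34/(-394) + (2/(-18))/163 = -34*(-1/394) + (2*(-1/18))*(1/163) = 17/197 - ⅑*1/163 = 17/197 - 1/1467 = 24742/288999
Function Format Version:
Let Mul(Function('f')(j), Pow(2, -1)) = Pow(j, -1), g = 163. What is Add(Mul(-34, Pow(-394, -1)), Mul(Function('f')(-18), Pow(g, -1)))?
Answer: Rational(24742, 288999) ≈ 0.085613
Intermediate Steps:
Function('f')(j) = Mul(2, Pow(j, -1))
Add(Mul(-34, Pow(-394, -1)), Mul(Function('f')(-18), Pow(g, -1))) = Add(Mul(-34, Pow(-394, -1)), Mul(Mul(2, Pow(-18, -1)), Pow(163, -1))) = Add(Mul(-34, Rational(-1, 394)), Mul(Mul(2, Rational(-1, 18)), Rational(1, 163))) = Add(Rational(17, 197), Mul(Rational(-1, 9), Rational(1, 163))) = Add(Rational(17, 197), Rational(-1, 1467)) = Rational(24742, 288999)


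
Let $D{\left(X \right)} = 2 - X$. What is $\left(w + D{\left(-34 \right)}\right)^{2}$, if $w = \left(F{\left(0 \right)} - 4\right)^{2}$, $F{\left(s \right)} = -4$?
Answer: $10000$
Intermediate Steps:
$w = 64$ ($w = \left(-4 - 4\right)^{2} = \left(-8\right)^{2} = 64$)
$\left(w + D{\left(-34 \right)}\right)^{2} = \left(64 + \left(2 - -34\right)\right)^{2} = \left(64 + \left(2 + 34\right)\right)^{2} = \left(64 + 36\right)^{2} = 100^{2} = 10000$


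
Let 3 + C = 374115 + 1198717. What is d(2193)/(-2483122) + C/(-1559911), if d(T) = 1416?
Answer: -1953867563057/1936724661071 ≈ -1.0089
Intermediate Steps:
C = 1572829 (C = -3 + (374115 + 1198717) = -3 + 1572832 = 1572829)
d(2193)/(-2483122) + C/(-1559911) = 1416/(-2483122) + 1572829/(-1559911) = 1416*(-1/2483122) + 1572829*(-1/1559911) = -708/1241561 - 1572829/1559911 = -1953867563057/1936724661071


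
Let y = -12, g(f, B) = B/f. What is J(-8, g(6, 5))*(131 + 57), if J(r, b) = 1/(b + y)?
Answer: -1128/67 ≈ -16.836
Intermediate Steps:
J(r, b) = 1/(-12 + b) (J(r, b) = 1/(b - 12) = 1/(-12 + b))
J(-8, g(6, 5))*(131 + 57) = (131 + 57)/(-12 + 5/6) = 188/(-12 + 5*(⅙)) = 188/(-12 + ⅚) = 188/(-67/6) = -6/67*188 = -1128/67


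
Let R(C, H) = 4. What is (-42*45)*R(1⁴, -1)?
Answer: -7560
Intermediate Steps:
(-42*45)*R(1⁴, -1) = -42*45*4 = -1890*4 = -7560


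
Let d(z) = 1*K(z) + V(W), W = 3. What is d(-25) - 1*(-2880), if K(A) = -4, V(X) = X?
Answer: 2879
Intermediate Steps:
d(z) = -1 (d(z) = 1*(-4) + 3 = -4 + 3 = -1)
d(-25) - 1*(-2880) = -1 - 1*(-2880) = -1 + 2880 = 2879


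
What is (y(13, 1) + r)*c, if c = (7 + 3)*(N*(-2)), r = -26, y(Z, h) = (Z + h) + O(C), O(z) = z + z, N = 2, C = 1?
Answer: 400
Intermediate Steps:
O(z) = 2*z
y(Z, h) = 2 + Z + h (y(Z, h) = (Z + h) + 2*1 = (Z + h) + 2 = 2 + Z + h)
c = -40 (c = (7 + 3)*(2*(-2)) = 10*(-4) = -40)
(y(13, 1) + r)*c = ((2 + 13 + 1) - 26)*(-40) = (16 - 26)*(-40) = -10*(-40) = 400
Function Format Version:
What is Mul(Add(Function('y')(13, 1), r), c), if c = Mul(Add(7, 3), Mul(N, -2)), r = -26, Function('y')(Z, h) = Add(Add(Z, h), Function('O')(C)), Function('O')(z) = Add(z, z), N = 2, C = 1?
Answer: 400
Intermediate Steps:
Function('O')(z) = Mul(2, z)
Function('y')(Z, h) = Add(2, Z, h) (Function('y')(Z, h) = Add(Add(Z, h), Mul(2, 1)) = Add(Add(Z, h), 2) = Add(2, Z, h))
c = -40 (c = Mul(Add(7, 3), Mul(2, -2)) = Mul(10, -4) = -40)
Mul(Add(Function('y')(13, 1), r), c) = Mul(Add(Add(2, 13, 1), -26), -40) = Mul(Add(16, -26), -40) = Mul(-10, -40) = 400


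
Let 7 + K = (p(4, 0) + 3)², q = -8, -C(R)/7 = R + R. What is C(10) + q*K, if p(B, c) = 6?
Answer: -732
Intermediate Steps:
C(R) = -14*R (C(R) = -7*(R + R) = -14*R)
K = 74 (K = -7 + (6 + 3)² = -7 + 9² = -7 + 81 = 74)
C(10) + q*K = -14*10 - 8*74 = -140 - 592 = -732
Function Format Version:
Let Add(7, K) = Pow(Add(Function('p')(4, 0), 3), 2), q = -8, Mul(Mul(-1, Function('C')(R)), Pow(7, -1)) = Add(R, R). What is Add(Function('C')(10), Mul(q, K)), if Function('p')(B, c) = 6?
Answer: -732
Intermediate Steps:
Function('C')(R) = Mul(-14, R) (Function('C')(R) = Mul(-7, Add(R, R)) = Mul(-7, Mul(2, R)) = Mul(-14, R))
K = 74 (K = Add(-7, Pow(Add(6, 3), 2)) = Add(-7, Pow(9, 2)) = Add(-7, 81) = 74)
Add(Function('C')(10), Mul(q, K)) = Add(Mul(-14, 10), Mul(-8, 74)) = Add(-140, -592) = -732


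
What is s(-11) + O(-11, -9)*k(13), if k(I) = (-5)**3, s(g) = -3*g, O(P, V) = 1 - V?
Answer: -1217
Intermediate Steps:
k(I) = -125
s(-11) + O(-11, -9)*k(13) = -3*(-11) + (1 - 1*(-9))*(-125) = 33 + (1 + 9)*(-125) = 33 + 10*(-125) = 33 - 1250 = -1217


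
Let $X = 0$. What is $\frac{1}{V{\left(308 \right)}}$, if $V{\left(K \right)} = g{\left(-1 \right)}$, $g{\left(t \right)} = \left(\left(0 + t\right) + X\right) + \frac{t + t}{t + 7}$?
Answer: $- \frac{3}{4} \approx -0.75$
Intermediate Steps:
$g{\left(t \right)} = t + \frac{2 t}{7 + t}$ ($g{\left(t \right)} = \left(\left(0 + t\right) + 0\right) + \frac{t + t}{t + 7} = \left(t + 0\right) + \frac{2 t}{7 + t} = t + \frac{2 t}{7 + t}$)
$V{\left(K \right)} = - \frac{4}{3}$ ($V{\left(K \right)} = - \frac{9 - 1}{7 - 1} = \left(-1\right) \frac{1}{6} \cdot 8 = - \frac{4}{3}$)
$\frac{1}{V{\left(308 \right)}} = \frac{1}{- \frac{4}{3}} = - \frac{3}{4}$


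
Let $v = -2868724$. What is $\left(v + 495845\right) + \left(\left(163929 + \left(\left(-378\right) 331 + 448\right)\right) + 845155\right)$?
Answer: $-1488465$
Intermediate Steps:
$\left(v + 495845\right) + \left(\left(163929 + \left(\left(-378\right) 331 + 448\right)\right) + 845155\right) = \left(-2868724 + 495845\right) + \left(\left(163929 + \left(\left(-378\right) 331 + 448\right)\right) + 845155\right) = -2372879 + \left(\left(163929 + \left(-125118 + 448\right)\right) + 845155\right) = -2372879 + \left(\left(163929 - 124670\right) + 845155\right) = -2372879 + \left(39259 + 845155\right) = -2372879 + 884414 = -1488465$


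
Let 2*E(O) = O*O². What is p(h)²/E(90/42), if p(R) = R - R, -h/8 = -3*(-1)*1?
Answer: 0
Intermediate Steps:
E(O) = O³/2 (E(O) = (O*O²)/2 = O³/2)
h = -24 (h = -8*(-3*(-1)) = -24 ≈ -24.000)
p(R) = 0
p(h)²/E(90/42) = 0²/(((90/42)³/2)) = 0/(((90*(1/42))³/2)) = 0/(((15/7)³/2)) = 0/(((½)*(3375/343))) = 0/(3375/686) = 0*(686/3375) = 0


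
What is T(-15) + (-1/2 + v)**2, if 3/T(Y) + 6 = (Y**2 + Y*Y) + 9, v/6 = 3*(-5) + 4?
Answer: 2671043/604 ≈ 4422.3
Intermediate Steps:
v = -66 (v = 6*(3*(-5) + 4) = 6*(-15 + 4) = 6*(-11) = -66)
T(Y) = 3/(3 + 2*Y**2) (T(Y) = 3/(-6 + ((Y**2 + Y*Y) + 9)) = 3/(-6 + ((Y**2 + Y**2) + 9)) = 3/(-6 + (2*Y**2 + 9)) = 3/(-6 + (9 + 2*Y**2)) = 3/(3 + 2*Y**2))
T(-15) + (-1/2 + v)**2 = 3/(3 + 2*(-15)**2) + (-1/2 - 66)**2 = 3/(3 + 2*225) + (-1*1/2 - 66)**2 = 3/(3 + 450) + (-1/2 - 66)**2 = 3/453 + (-133/2)**2 = 3*(1/453) + 17689/4 = 1/151 + 17689/4 = 2671043/604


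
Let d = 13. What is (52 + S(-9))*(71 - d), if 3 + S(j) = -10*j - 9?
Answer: 7540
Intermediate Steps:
S(j) = -12 - 10*j (S(j) = -3 + (-10*j - 9) = -3 + (-9 - 10*j) = -12 - 10*j)
(52 + S(-9))*(71 - d) = (52 + (-12 - 10*(-9)))*(71 - 1*13) = (52 + (-12 + 90))*(71 - 13) = (52 + 78)*58 = 130*58 = 7540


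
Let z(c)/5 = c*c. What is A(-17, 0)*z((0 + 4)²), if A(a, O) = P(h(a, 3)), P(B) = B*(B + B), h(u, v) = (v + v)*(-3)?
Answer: 829440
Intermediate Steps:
h(u, v) = -6*v (h(u, v) = (2*v)*(-3) = -6*v)
P(B) = 2*B² (P(B) = B*(2*B) = 2*B²)
A(a, O) = 648 (A(a, O) = 2*(-6*3)² = 2*(-18)² = 2*324 = 648)
z(c) = 5*c² (z(c) = 5*(c*c) = 5*c²)
A(-17, 0)*z((0 + 4)²) = 648*(5*((0 + 4)²)²) = 648*(5*(4²)²) = 648*(5*16²) = 648*(5*256) = 648*1280 = 829440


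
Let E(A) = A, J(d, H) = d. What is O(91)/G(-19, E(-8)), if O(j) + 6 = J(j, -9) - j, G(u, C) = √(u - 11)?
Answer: I*√30/5 ≈ 1.0954*I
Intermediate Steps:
G(u, C) = √(-11 + u)
O(j) = -6 (O(j) = -6 + (j - j) = -6 + 0 = -6)
O(91)/G(-19, E(-8)) = -6/√(-11 - 19) = -6*(-I*√30/30) = -(-1)*I*√30/5 = I*√30/5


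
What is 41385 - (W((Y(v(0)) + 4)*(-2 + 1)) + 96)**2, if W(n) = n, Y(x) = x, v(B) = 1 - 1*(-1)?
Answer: 33285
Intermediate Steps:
v(B) = 2 (v(B) = 1 + 1 = 2)
41385 - (W((Y(v(0)) + 4)*(-2 + 1)) + 96)**2 = 41385 - ((2 + 4)*(-2 + 1) + 96)**2 = 41385 - (6*(-1) + 96)**2 = 41385 - (-6 + 96)**2 = 41385 - 1*90**2 = 41385 - 1*8100 = 41385 - 8100 = 33285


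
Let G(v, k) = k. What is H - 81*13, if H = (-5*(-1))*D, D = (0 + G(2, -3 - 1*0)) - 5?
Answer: -1093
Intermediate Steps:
D = -8 (D = (0 + (-3 - 1*0)) - 5 = (0 + (-3 + 0)) - 5 = (0 - 3) - 5 = -3 - 5 = -8)
H = -40 (H = -5*(-1)*(-8) = 5*(-8) = -40)
H - 81*13 = -40 - 81*13 = -40 - 1053 = -1093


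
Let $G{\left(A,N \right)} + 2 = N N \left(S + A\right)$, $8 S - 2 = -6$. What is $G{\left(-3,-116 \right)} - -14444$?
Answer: $-32654$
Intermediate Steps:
$S = - \frac{1}{2}$ ($S = \frac{1}{4} + \frac{1}{8} \left(-6\right) = \frac{1}{4} - \frac{3}{4} = - \frac{1}{2} \approx -0.5$)
$G{\left(A,N \right)} = -2 + N^{2} \left(- \frac{1}{2} + A\right)$ ($G{\left(A,N \right)} = -2 + N N \left(- \frac{1}{2} + A\right) = -2 + N^{2} \left(- \frac{1}{2} + A\right)$)
$G{\left(-3,-116 \right)} - -14444 = \left(-2 - \frac{\left(-116\right)^{2}}{2} - 3 \left(-116\right)^{2}\right) - -14444 = \left(-2 - 6728 - 40368\right) + 14444 = -47098 + 14444 = -32654$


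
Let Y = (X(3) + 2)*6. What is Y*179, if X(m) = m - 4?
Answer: 1074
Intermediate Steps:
X(m) = -4 + m
Y = 6 (Y = ((-4 + 3) + 2)*6 = (-1 + 2)*6 = 1*6 = 6)
Y*179 = 6*179 = 1074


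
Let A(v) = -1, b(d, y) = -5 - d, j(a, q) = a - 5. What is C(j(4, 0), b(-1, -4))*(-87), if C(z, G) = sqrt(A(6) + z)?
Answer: -87*I*sqrt(2) ≈ -123.04*I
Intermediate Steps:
j(a, q) = -5 + a
C(z, G) = sqrt(-1 + z)
C(j(4, 0), b(-1, -4))*(-87) = sqrt(-1 + (-5 + 4))*(-87) = sqrt(-1 - 1)*(-87) = sqrt(-2)*(-87) = (I*sqrt(2))*(-87) = -87*I*sqrt(2)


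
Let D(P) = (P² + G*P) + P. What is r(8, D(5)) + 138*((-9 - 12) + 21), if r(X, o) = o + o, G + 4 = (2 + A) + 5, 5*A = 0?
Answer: 90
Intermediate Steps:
A = 0 (A = (⅕)*0 = 0)
G = 3 (G = -4 + ((2 + 0) + 5) = -4 + (2 + 5) = -4 + 7 = 3)
D(P) = P² + 4*P (D(P) = (P² + 3*P) + P = P² + 4*P)
r(X, o) = 2*o
r(8, D(5)) + 138*((-9 - 12) + 21) = 2*(5*(4 + 5)) + 138*((-9 - 12) + 21) = 2*(5*9) + 138*(-21 + 21) = 2*45 + 138*0 = 90 + 0 = 90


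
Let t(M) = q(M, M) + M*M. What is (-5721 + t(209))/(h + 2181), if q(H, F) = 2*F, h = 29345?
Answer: 19189/15763 ≈ 1.2173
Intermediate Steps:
t(M) = M² + 2*M (t(M) = 2*M + M*M = 2*M + M² = M² + 2*M)
(-5721 + t(209))/(h + 2181) = (-5721 + 209*(2 + 209))/(29345 + 2181) = (-5721 + 209*211)/31526 = (-5721 + 44099)*(1/31526) = 38378*(1/31526) = 19189/15763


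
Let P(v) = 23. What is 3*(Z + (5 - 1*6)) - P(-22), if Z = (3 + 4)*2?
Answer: 16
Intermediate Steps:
Z = 14 (Z = 7*2 = 14)
3*(Z + (5 - 1*6)) - P(-22) = 3*(14 + (5 - 1*6)) - 1*23 = 3*(14 + (5 - 6)) - 23 = 3*(14 - 1) - 23 = 3*13 - 23 = 39 - 23 = 16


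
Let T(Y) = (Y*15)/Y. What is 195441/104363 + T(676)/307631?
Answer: 60125275716/32105294053 ≈ 1.8728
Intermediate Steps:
T(Y) = 15 (T(Y) = (15*Y)/Y = 15)
195441/104363 + T(676)/307631 = 195441/104363 + 15/307631 = 60125275716/32105294053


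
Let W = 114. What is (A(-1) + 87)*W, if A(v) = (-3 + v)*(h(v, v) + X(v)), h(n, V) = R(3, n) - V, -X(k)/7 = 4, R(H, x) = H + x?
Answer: 21318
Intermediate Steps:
X(k) = -28 (X(k) = -7*4 = -28)
h(n, V) = 3 + n - V (h(n, V) = (3 + n) - V = 3 + n - V)
A(v) = 75 - 25*v (A(v) = (-3 + v)*((3 + v - v) - 28) = (-3 + v)*(3 - 28) = (-3 + v)*(-25) = 75 - 25*v)
(A(-1) + 87)*W = ((75 - 25*(-1)) + 87)*114 = ((75 + 25) + 87)*114 = (100 + 87)*114 = 187*114 = 21318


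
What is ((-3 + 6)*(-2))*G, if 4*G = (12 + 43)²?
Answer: -9075/2 ≈ -4537.5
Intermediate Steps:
G = 3025/4 (G = (12 + 43)²/4 = (¼)*55² = (¼)*3025 = 3025/4 ≈ 756.25)
((-3 + 6)*(-2))*G = ((-3 + 6)*(-2))*(3025/4) = (3*(-2))*(3025/4) = -6*3025/4 = -9075/2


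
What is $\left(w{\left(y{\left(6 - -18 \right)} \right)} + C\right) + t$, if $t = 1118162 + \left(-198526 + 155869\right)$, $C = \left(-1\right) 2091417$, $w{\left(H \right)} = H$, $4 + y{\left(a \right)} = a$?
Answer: $-1015892$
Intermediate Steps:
$y{\left(a \right)} = -4 + a$
$C = -2091417$
$t = 1075505$ ($t = 1118162 - 42657 = 1075505$)
$\left(w{\left(y{\left(6 - -18 \right)} \right)} + C\right) + t = \left(\left(-4 + \left(6 - -18\right)\right) - 2091417\right) + 1075505 = \left(\left(-4 + \left(6 + 18\right)\right) - 2091417\right) + 1075505 = \left(\left(-4 + 24\right) - 2091417\right) + 1075505 = \left(20 - 2091417\right) + 1075505 = -2091397 + 1075505 = -1015892$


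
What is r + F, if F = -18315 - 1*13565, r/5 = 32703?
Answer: 131635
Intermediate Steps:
r = 163515 (r = 5*32703 = 163515)
F = -31880 (F = -18315 - 13565 = -31880)
r + F = 163515 - 31880 = 131635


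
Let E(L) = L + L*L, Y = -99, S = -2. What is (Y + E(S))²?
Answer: 9409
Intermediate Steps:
E(L) = L + L²
(Y + E(S))² = (-99 - 2*(1 - 2))² = (-99 - 2*(-1))² = (-99 + 2)² = (-97)² = 9409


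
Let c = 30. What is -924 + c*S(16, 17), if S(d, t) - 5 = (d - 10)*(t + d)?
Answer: 5166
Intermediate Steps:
S(d, t) = 5 + (-10 + d)*(d + t) (S(d, t) = 5 + (d - 10)*(t + d) = 5 + (-10 + d)*(d + t))
-924 + c*S(16, 17) = -924 + 30*(5 + 16² - 10*16 - 10*17 + 16*17) = -924 + 30*(5 + 256 - 160 - 170 + 272) = -924 + 30*203 = -924 + 6090 = 5166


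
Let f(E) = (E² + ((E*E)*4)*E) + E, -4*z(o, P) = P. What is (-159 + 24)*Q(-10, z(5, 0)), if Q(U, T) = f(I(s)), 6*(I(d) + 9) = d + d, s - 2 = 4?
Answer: 179550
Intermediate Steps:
s = 6 (s = 2 + 4 = 6)
z(o, P) = -P/4
I(d) = -9 + d/3 (I(d) = -9 + (d + d)/6 = -9 + (2*d)/6 = -9 + d/3)
f(E) = E + E² + 4*E³ (f(E) = (E² + (E²*4)*E) + E = (E² + (4*E²)*E) + E = (E² + 4*E³) + E = E + E² + 4*E³)
Q(U, T) = -1330 (Q(U, T) = (-9 + (⅓)*6)*(1 + (-9 + (⅓)*6) + 4*(-9 + (⅓)*6)²) = (-9 + 2)*(1 + (-9 + 2) + 4*(-9 + 2)²) = -7*(1 - 7 + 4*(-7)²) = -7*(1 - 7 + 4*49) = -7*(1 - 7 + 196) = -7*190 = -1330)
(-159 + 24)*Q(-10, z(5, 0)) = (-159 + 24)*(-1330) = -135*(-1330) = 179550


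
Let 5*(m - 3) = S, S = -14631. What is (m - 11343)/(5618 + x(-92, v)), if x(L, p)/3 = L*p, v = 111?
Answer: 71331/125090 ≈ 0.57024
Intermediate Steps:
m = -14616/5 (m = 3 + (⅕)*(-14631) = 3 - 14631/5 = -14616/5 ≈ -2923.2)
x(L, p) = 3*L*p (x(L, p) = 3*(L*p) = 3*L*p)
(m - 11343)/(5618 + x(-92, v)) = (-14616/5 - 11343)/(5618 + 3*(-92)*111) = -71331/(5*(5618 - 30636)) = -71331/5/(-25018) = -71331/5*(-1/25018) = 71331/125090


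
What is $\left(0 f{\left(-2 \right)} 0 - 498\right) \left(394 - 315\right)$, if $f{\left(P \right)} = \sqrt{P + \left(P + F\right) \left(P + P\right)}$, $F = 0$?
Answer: $-39342$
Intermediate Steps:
$f{\left(P \right)} = \sqrt{P + 2 P^{2}}$ ($f{\left(P \right)} = \sqrt{P + \left(P + 0\right) \left(P + P\right)} = \sqrt{P + P 2 P} = \sqrt{P + 2 P^{2}}$)
$\left(0 f{\left(-2 \right)} 0 - 498\right) \left(394 - 315\right) = \left(0 \sqrt{- 2 \left(1 + 2 \left(-2\right)\right)} 0 - 498\right) \left(394 - 315\right) = \left(0 \sqrt{- 2 \left(1 - 4\right)} 0 - 498\right) 79 = \left(0 \sqrt{\left(-2\right) \left(-3\right)} 0 - 498\right) 79 = \left(0 \sqrt{6} \cdot 0 - 498\right) 79 = \left(0 \cdot 0 - 498\right) 79 = \left(0 - 498\right) 79 = \left(-498\right) 79 = -39342$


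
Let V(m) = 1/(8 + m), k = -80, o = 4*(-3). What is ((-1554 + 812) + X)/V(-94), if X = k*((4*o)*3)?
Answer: -926908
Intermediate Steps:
o = -12
X = 11520 (X = -80*4*(-12)*3 = -(-3840)*3 = -80*(-144) = 11520)
((-1554 + 812) + X)/V(-94) = ((-1554 + 812) + 11520)/(1/(8 - 94)) = (-742 + 11520)/(1/(-86)) = 10778/(-1/86) = 10778*(-86) = -926908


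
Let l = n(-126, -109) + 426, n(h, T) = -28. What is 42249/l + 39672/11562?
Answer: 84045399/766946 ≈ 109.58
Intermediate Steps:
l = 398 (l = -28 + 426 = 398)
42249/l + 39672/11562 = 42249/398 + 39672/11562 = 42249*(1/398) + 39672*(1/11562) = 42249/398 + 6612/1927 = 84045399/766946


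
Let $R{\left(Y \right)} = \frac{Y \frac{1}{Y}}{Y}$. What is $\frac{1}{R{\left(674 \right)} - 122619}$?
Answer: $- \frac{674}{82645205} \approx -8.1553 \cdot 10^{-6}$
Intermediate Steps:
$R{\left(Y \right)} = \frac{1}{Y}$ ($R{\left(Y \right)} = 1 \frac{1}{Y} = \frac{1}{Y}$)
$\frac{1}{R{\left(674 \right)} - 122619} = \frac{1}{\frac{1}{674} - 122619} = \frac{1}{- \frac{82645205}{674}} = - \frac{674}{82645205}$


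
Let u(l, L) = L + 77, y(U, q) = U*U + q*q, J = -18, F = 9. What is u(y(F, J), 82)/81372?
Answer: 53/27124 ≈ 0.0019540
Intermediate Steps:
y(U, q) = U² + q²
u(l, L) = 77 + L
u(y(F, J), 82)/81372 = (77 + 82)/81372 = 159*(1/81372) = 53/27124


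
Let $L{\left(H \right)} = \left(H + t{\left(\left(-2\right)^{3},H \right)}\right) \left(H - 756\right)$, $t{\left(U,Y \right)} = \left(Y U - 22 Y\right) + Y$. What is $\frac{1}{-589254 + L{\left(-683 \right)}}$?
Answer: $- \frac{1}{28108690} \approx -3.5576 \cdot 10^{-8}$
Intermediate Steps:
$t{\left(U,Y \right)} = - 21 Y + U Y$ ($t{\left(U,Y \right)} = \left(U Y - 22 Y\right) + Y = \left(- 22 Y + U Y\right) + Y = - 21 Y + U Y$)
$L{\left(H \right)} = - 28 H \left(-756 + H\right)$ ($L{\left(H \right)} = \left(H + H \left(-21 + \left(-2\right)^{3}\right)\right) \left(H - 756\right) = \left(H + H \left(-21 - 8\right)\right) \left(-756 + H\right) = \left(H + H \left(-29\right)\right) \left(-756 + H\right) = \left(H - 29 H\right) \left(-756 + H\right) = - 28 H \left(-756 + H\right)$)
$\frac{1}{-589254 + L{\left(-683 \right)}} = \frac{1}{-589254 + 28 \left(-683\right) \left(756 - -683\right)} = \frac{1}{-589254 + 28 \left(-683\right) \left(756 + 683\right)} = \frac{1}{-589254 + 28 \left(-683\right) 1439} = \frac{1}{-589254 - 27519436} = \frac{1}{-28108690} = - \frac{1}{28108690}$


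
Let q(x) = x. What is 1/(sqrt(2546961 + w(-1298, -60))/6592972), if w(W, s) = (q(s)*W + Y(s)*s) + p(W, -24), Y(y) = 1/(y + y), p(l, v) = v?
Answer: 6592972*sqrt(10499270)/5249635 ≈ 4069.4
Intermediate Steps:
Y(y) = 1/(2*y)
w(W, s) = -47/2 + W*s (w(W, s) = (s*W + (1/(2*s))*s) - 24 = (W*s + 1/2) - 24 = (1/2 + W*s) - 24 = -47/2 + W*s)
1/(sqrt(2546961 + w(-1298, -60))/6592972) = 1/(sqrt(2546961 + (-47/2 - 1298*(-60)))/6592972) = 1/(sqrt(2546961 + (-47/2 + 77880))*(1/6592972)) = 1/(sqrt(2546961 + 155713/2)*(1/6592972)) = 1/(sqrt(5249635/2)*(1/6592972)) = 1/((sqrt(10499270)/2)*(1/6592972)) = 1/(sqrt(10499270)/13185944) = 6592972*sqrt(10499270)/5249635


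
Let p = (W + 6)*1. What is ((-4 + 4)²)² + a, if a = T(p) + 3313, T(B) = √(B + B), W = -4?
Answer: 3315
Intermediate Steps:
p = 2 (p = (-4 + 6)*1 = 2*1 = 2)
T(B) = √2*√B (T(B) = √(2*B) = √2*√B)
a = 3315 (a = √2*√2 + 3313 = 2 + 3313 = 3315)
((-4 + 4)²)² + a = ((-4 + 4)²)² + 3315 = (0²)² + 3315 = 0² + 3315 = 0 + 3315 = 3315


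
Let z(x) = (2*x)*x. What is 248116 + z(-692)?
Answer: 1205844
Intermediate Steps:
z(x) = 2*x**2
248116 + z(-692) = 248116 + 2*(-692)**2 = 248116 + 2*478864 = 248116 + 957728 = 1205844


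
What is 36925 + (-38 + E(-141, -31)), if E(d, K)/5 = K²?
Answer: 41692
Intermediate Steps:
E(d, K) = 5*K²
36925 + (-38 + E(-141, -31)) = 36925 + (-38 + 5*(-31)²) = 36925 + (-38 + 5*961) = 36925 + (-38 + 4805) = 36925 + 4767 = 41692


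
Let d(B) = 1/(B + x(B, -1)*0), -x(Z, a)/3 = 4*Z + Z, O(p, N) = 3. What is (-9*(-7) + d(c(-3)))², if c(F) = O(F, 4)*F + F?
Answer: 570025/144 ≈ 3958.5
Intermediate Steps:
x(Z, a) = -15*Z (x(Z, a) = -3*(4*Z + Z) = -15*Z)
c(F) = 4*F (c(F) = 3*F + F = 4*F)
d(B) = 1/B (d(B) = 1/(B - 15*B*0) = 1/(B + 0) = 1/B)
(-9*(-7) + d(c(-3)))² = (-9*(-7) + 1/(4*(-3)))² = (63 + 1/(-12))² = (63 - 1/12)² = (755/12)² = 570025/144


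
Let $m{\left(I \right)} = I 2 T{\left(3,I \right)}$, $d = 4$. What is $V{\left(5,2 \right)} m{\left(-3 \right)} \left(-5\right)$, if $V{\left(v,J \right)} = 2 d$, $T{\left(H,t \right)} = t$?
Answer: $-720$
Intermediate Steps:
$m{\left(I \right)} = 2 I^{2}$ ($m{\left(I \right)} = I 2 I = 2 I I = 2 I^{2}$)
$V{\left(v,J \right)} = 8$ ($V{\left(v,J \right)} = 2 \cdot 4 = 8$)
$V{\left(5,2 \right)} m{\left(-3 \right)} \left(-5\right) = 8 \cdot 2 \left(-3\right)^{2} \left(-5\right) = 8 \cdot 2 \cdot 9 \left(-5\right) = 8 \cdot 18 \left(-5\right) = 144 \left(-5\right) = -720$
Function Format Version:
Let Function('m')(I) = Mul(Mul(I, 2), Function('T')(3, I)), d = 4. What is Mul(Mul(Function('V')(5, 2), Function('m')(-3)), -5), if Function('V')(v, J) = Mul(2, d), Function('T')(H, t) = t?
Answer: -720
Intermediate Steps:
Function('m')(I) = Mul(2, Pow(I, 2)) (Function('m')(I) = Mul(Mul(I, 2), I) = Mul(Mul(2, I), I) = Mul(2, Pow(I, 2)))
Function('V')(v, J) = 8 (Function('V')(v, J) = Mul(2, 4) = 8)
Mul(Mul(Function('V')(5, 2), Function('m')(-3)), -5) = Mul(Mul(8, Mul(2, Pow(-3, 2))), -5) = Mul(Mul(8, Mul(2, 9)), -5) = Mul(Mul(8, 18), -5) = Mul(144, -5) = -720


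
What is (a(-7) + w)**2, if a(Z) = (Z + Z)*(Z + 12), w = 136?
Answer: 4356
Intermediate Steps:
a(Z) = 2*Z*(12 + Z) (a(Z) = (2*Z)*(12 + Z) = 2*Z*(12 + Z))
(a(-7) + w)**2 = (2*(-7)*(12 - 7) + 136)**2 = (2*(-7)*5 + 136)**2 = (-70 + 136)**2 = 66**2 = 4356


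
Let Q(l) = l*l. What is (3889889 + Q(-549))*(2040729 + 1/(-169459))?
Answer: 1449431470271236900/169459 ≈ 8.5533e+12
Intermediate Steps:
Q(l) = l²
(3889889 + Q(-549))*(2040729 + 1/(-169459)) = (3889889 + (-549)²)*(2040729 + 1/(-169459)) = (3889889 + 301401)*(2040729 - 1/169459) = 4191290*(345819895610/169459) = 1449431470271236900/169459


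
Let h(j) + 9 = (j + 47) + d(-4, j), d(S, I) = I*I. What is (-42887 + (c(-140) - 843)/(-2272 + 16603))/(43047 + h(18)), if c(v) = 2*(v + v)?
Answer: -614615000/622352337 ≈ -0.98757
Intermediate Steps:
c(v) = 4*v (c(v) = 2*(2*v) = 4*v)
d(S, I) = I**2
h(j) = 38 + j + j**2 (h(j) = -9 + ((j + 47) + j**2) = -9 + ((47 + j) + j**2) = -9 + (47 + j + j**2) = 38 + j + j**2)
(-42887 + (c(-140) - 843)/(-2272 + 16603))/(43047 + h(18)) = (-42887 + (4*(-140) - 843)/(-2272 + 16603))/(43047 + (38 + 18 + 18**2)) = (-42887 + (-560 - 843)/14331)/(43047 + (38 + 18 + 324)) = (-42887 - 1403*1/14331)/(43047 + 380) = (-42887 - 1403/14331)/43427 = -614615000/14331*1/43427 = -614615000/622352337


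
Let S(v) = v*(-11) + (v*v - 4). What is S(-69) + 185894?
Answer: 191410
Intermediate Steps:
S(v) = -4 + v² - 11*v (S(v) = -11*v + (v² - 4) = -11*v + (-4 + v²) = -4 + v² - 11*v)
S(-69) + 185894 = (-4 + (-69)² - 11*(-69)) + 185894 = (-4 + 4761 + 759) + 185894 = 5516 + 185894 = 191410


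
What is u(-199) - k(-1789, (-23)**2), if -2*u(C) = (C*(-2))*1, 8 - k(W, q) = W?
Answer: -1996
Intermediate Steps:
k(W, q) = 8 - W
u(C) = C (u(C) = -C*(-2)/2 = -(-2*C)/2 = -(-1)*C = C)
u(-199) - k(-1789, (-23)**2) = -199 - (8 - 1*(-1789)) = -199 - (8 + 1789) = -199 - 1*1797 = -199 - 1797 = -1996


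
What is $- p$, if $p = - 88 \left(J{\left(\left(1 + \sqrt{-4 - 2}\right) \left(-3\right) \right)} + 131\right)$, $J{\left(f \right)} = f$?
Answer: $11264 - 264 i \sqrt{6} \approx 11264.0 - 646.67 i$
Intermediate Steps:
$p = -11264 + 264 i \sqrt{6}$ ($p = - 88 \left(\left(1 + \sqrt{-4 - 2}\right) \left(-3\right) + 131\right) = - 88 \left(\left(1 + \sqrt{-6}\right) \left(-3\right) + 131\right) = - 88 \left(\left(1 + i \sqrt{6}\right) \left(-3\right) + 131\right) = - 88 \left(\left(-3 - 3 i \sqrt{6}\right) + 131\right) = - 88 \left(128 - 3 i \sqrt{6}\right) = -11264 + 264 i \sqrt{6} \approx -11264.0 + 646.67 i$)
$- p = - (-11264 + 264 i \sqrt{6}) = 11264 - 264 i \sqrt{6}$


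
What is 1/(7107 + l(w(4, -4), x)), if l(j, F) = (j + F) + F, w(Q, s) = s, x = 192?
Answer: 1/7487 ≈ 0.00013356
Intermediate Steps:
l(j, F) = j + 2*F (l(j, F) = (F + j) + F = j + 2*F)
1/(7107 + l(w(4, -4), x)) = 1/(7107 + (-4 + 2*192)) = 1/(7107 + (-4 + 384)) = 1/(7107 + 380) = 1/7487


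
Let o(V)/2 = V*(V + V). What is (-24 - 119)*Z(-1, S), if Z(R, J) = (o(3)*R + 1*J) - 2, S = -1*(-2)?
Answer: 5148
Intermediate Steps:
o(V) = 4*V² (o(V) = 2*(V*(V + V)) = 2*(V*(2*V)) = 2*(2*V²) = 4*V²)
S = 2
Z(R, J) = -2 + J + 36*R (Z(R, J) = ((4*3²)*R + 1*J) - 2 = ((4*9)*R + J) - 2 = (36*R + J) - 2 = (J + 36*R) - 2 = -2 + J + 36*R)
(-24 - 119)*Z(-1, S) = (-24 - 119)*(-2 + 2 + 36*(-1)) = -143*(-2 + 2 - 36) = -143*(-36) = 5148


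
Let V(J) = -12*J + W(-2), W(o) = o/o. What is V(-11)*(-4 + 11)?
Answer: 931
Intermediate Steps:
W(o) = 1
V(J) = 1 - 12*J (V(J) = -12*J + 1 = 1 - 12*J)
V(-11)*(-4 + 11) = (1 - 12*(-11))*(-4 + 11) = (1 + 132)*7 = 133*7 = 931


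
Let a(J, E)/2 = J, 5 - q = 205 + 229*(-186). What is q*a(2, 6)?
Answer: 169576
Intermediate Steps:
q = 42394 (q = 5 - (205 + 229*(-186)) = 5 - (205 - 42594) = 5 - 1*(-42389) = 5 + 42389 = 42394)
a(J, E) = 2*J
q*a(2, 6) = 42394*(2*2) = 42394*4 = 169576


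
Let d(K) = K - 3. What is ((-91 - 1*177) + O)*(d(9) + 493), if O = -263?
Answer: -264969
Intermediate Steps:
d(K) = -3 + K
((-91 - 1*177) + O)*(d(9) + 493) = ((-91 - 1*177) - 263)*((-3 + 9) + 493) = ((-91 - 177) - 263)*(6 + 493) = (-268 - 263)*499 = -531*499 = -264969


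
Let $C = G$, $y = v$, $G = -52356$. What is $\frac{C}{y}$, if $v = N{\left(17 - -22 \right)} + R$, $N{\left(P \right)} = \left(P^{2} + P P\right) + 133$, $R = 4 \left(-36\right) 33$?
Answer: $\frac{52356}{1577} \approx 33.2$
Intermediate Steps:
$R = -4752$ ($R = \left(-144\right) 33 = -4752$)
$N{\left(P \right)} = 133 + 2 P^{2}$ ($N{\left(P \right)} = \left(P^{2} + P^{2}\right) + 133 = 2 P^{2} + 133 = 133 + 2 P^{2}$)
$v = -1577$ ($v = \left(133 + 2 \left(17 - -22\right)^{2}\right) - 4752 = \left(133 + 2 \left(17 + 22\right)^{2}\right) - 4752 = \left(133 + 2 \cdot 39^{2}\right) - 4752 = \left(133 + 2 \cdot 1521\right) - 4752 = \left(133 + 3042\right) - 4752 = 3175 - 4752 = -1577$)
$y = -1577$
$C = -52356$
$\frac{C}{y} = - \frac{52356}{-1577} = \left(-52356\right) \left(- \frac{1}{1577}\right) = \frac{52356}{1577}$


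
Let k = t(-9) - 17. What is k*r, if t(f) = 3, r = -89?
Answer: 1246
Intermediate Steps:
k = -14 (k = 3 - 17 = -14)
k*r = -14*(-89) = 1246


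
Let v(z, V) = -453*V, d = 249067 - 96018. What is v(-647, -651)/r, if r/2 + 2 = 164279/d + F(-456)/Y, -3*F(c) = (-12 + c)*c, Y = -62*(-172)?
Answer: -20054811375417/1033304290 ≈ -19408.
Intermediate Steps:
Y = 10664
d = 153049
F(c) = -c*(-12 + c)/3 (F(c) = -(-12 + c)*c/3 = -c*(-12 + c)/3)
r = -3099912870/204014317 (r = -4 + 2*(164279/153049 + ((⅓)*(-456)*(12 - 1*(-456)))/10664) = -4 + 2*(164279*(1/153049) + ((⅓)*(-456)*(12 + 456))*(1/10664)) = -4 + 2*(164279/153049 + ((⅓)*(-456)*468)*(1/10664)) = -4 + 2*(164279/153049 - 71136*1/10664) = -4 + 2*(164279/153049 - 8892/1333) = -4 + 2*(-1141927801/204014317) = -4 - 2283855602/204014317 = -3099912870/204014317 ≈ -15.195)
v(-647, -651)/r = (-453*(-651))/(-3099912870/204014317) = 294903*(-204014317/3099912870) = -20054811375417/1033304290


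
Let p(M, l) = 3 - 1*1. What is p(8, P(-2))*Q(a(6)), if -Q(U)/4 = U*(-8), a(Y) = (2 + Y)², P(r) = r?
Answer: 4096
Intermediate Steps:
p(M, l) = 2 (p(M, l) = 3 - 1 = 2)
Q(U) = 32*U (Q(U) = -4*U*(-8) = -(-32)*U = 32*U)
p(8, P(-2))*Q(a(6)) = 2*(32*(2 + 6)²) = 2*(32*8²) = 2*(32*64) = 2*2048 = 4096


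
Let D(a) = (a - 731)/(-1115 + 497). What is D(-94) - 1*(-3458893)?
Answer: 712532233/206 ≈ 3.4589e+6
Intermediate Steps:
D(a) = 731/618 - a/618 (D(a) = (-731 + a)/(-618) = (-731 + a)*(-1/618) = 731/618 - a/618)
D(-94) - 1*(-3458893) = (731/618 - 1/618*(-94)) - 1*(-3458893) = (731/618 + 47/309) + 3458893 = 275/206 + 3458893 = 712532233/206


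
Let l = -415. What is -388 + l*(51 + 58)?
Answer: -45623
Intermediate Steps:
-388 + l*(51 + 58) = -388 - 415*(51 + 58) = -388 - 415*109 = -388 - 45235 = -45623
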